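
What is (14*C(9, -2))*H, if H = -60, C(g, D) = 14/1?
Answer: -11760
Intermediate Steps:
C(g, D) = 14 (C(g, D) = 14*1 = 14)
(14*C(9, -2))*H = (14*14)*(-60) = 196*(-60) = -11760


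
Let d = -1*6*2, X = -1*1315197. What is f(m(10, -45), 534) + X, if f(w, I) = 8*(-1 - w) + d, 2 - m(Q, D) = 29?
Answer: -1315001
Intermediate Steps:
m(Q, D) = -27 (m(Q, D) = 2 - 1*29 = 2 - 29 = -27)
X = -1315197
d = -12 (d = -6*2 = -12)
f(w, I) = -20 - 8*w (f(w, I) = 8*(-1 - w) - 12 = (-8 - 8*w) - 12 = -20 - 8*w)
f(m(10, -45), 534) + X = (-20 - 8*(-27)) - 1315197 = (-20 + 216) - 1315197 = 196 - 1315197 = -1315001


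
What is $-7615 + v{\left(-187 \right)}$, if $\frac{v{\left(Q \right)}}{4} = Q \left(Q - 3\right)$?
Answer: $134505$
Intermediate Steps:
$v{\left(Q \right)} = 4 Q \left(-3 + Q\right)$ ($v{\left(Q \right)} = 4 Q \left(Q - 3\right) = 4 Q \left(-3 + Q\right)$)
$-7615 + v{\left(-187 \right)} = -7615 + 4 \left(-187\right) \left(-3 - 187\right) = -7615 + 4 \left(-187\right) \left(-190\right) = -7615 + 142120 = 134505$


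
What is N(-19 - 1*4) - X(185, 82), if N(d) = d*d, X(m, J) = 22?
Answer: 507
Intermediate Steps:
N(d) = d**2
N(-19 - 1*4) - X(185, 82) = (-19 - 1*4)**2 - 1*22 = (-19 - 4)**2 - 22 = (-23)**2 - 22 = 529 - 22 = 507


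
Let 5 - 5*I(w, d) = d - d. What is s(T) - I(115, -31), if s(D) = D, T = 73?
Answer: 72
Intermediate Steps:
I(w, d) = 1 (I(w, d) = 1 - (d - d)/5 = 1 - ⅕*0 = 1 + 0 = 1)
s(T) - I(115, -31) = 73 - 1*1 = 73 - 1 = 72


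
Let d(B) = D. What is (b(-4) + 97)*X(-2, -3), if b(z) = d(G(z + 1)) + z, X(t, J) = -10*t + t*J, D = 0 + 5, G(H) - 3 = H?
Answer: 2548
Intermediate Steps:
G(H) = 3 + H
D = 5
d(B) = 5
X(t, J) = -10*t + J*t
b(z) = 5 + z
(b(-4) + 97)*X(-2, -3) = ((5 - 4) + 97)*(-2*(-10 - 3)) = (1 + 97)*(-2*(-13)) = 98*26 = 2548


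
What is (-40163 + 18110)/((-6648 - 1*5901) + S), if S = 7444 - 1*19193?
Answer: 22053/24298 ≈ 0.90761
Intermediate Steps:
S = -11749 (S = 7444 - 19193 = -11749)
(-40163 + 18110)/((-6648 - 1*5901) + S) = (-40163 + 18110)/((-6648 - 1*5901) - 11749) = -22053/((-6648 - 5901) - 11749) = -22053/(-12549 - 11749) = -22053/(-24298) = -22053*(-1/24298) = 22053/24298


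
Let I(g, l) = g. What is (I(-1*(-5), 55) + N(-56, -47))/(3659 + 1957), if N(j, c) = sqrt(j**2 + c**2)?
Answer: 5/5616 + sqrt(5345)/5616 ≈ 0.013908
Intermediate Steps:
N(j, c) = sqrt(c**2 + j**2)
(I(-1*(-5), 55) + N(-56, -47))/(3659 + 1957) = (-1*(-5) + sqrt((-47)**2 + (-56)**2))/(3659 + 1957) = (5 + sqrt(2209 + 3136))/5616 = (5 + sqrt(5345))*(1/5616) = 5/5616 + sqrt(5345)/5616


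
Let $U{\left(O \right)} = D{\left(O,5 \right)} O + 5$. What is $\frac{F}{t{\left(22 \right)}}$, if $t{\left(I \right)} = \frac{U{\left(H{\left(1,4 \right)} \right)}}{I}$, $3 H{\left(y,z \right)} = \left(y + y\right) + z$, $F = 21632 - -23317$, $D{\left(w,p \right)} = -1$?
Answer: $329626$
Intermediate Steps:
$F = 44949$ ($F = 21632 + 23317 = 44949$)
$H{\left(y,z \right)} = \frac{z}{3} + \frac{2 y}{3}$ ($H{\left(y,z \right)} = \frac{\left(y + y\right) + z}{3} = \frac{2 y + z}{3} = \frac{z + 2 y}{3} = \frac{z}{3} + \frac{2 y}{3}$)
$U{\left(O \right)} = 5 - O$ ($U{\left(O \right)} = - O + 5 = 5 - O$)
$t{\left(I \right)} = \frac{3}{I}$ ($t{\left(I \right)} = \frac{5 - \left(\frac{1}{3} \cdot 4 + \frac{2}{3} \cdot 1\right)}{I} = \frac{5 - \left(\frac{4}{3} + \frac{2}{3}\right)}{I} = \frac{5 - 2}{I} = \frac{3}{I}$)
$\frac{F}{t{\left(22 \right)}} = \frac{44949}{3 \cdot \frac{1}{22}} = \frac{44949}{\frac{3}{22}} = 44949 \cdot \frac{22}{3} = 329626$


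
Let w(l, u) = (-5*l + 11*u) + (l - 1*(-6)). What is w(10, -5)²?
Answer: 7921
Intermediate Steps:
w(l, u) = 6 - 4*l + 11*u (w(l, u) = (-5*l + 11*u) + (l + 6) = (-5*l + 11*u) + (6 + l) = 6 - 4*l + 11*u)
w(10, -5)² = (6 - 4*10 + 11*(-5))² = (6 - 40 - 55)² = (-89)² = 7921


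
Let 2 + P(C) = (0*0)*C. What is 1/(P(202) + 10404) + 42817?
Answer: 445382435/10402 ≈ 42817.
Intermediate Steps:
P(C) = -2 (P(C) = -2 + (0*0)*C = -2 + 0*C = -2 + 0 = -2)
1/(P(202) + 10404) + 42817 = 1/(-2 + 10404) + 42817 = 1/10402 + 42817 = 445382435/10402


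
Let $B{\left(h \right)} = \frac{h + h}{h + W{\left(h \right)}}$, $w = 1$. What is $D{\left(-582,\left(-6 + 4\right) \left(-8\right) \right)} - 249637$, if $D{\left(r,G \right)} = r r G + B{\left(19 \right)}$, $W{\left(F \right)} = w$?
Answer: $\frac{51699489}{10} \approx 5.17 \cdot 10^{6}$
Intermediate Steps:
$W{\left(F \right)} = 1$
$B{\left(h \right)} = \frac{2 h}{1 + h}$ ($B{\left(h \right)} = \frac{h + h}{h + 1} = \frac{2 h}{1 + h}$)
$D{\left(r,G \right)} = \frac{19}{10} + G r^{2}$ ($D{\left(r,G \right)} = r r G + 2 \cdot 19 \frac{1}{1 + 19} = r^{2} G + 2 \cdot 19 \cdot \frac{1}{20} = G r^{2} + 2 \cdot 19 \cdot \frac{1}{20} = G r^{2} + \frac{19}{10} = \frac{19}{10} + G r^{2}$)
$D{\left(-582,\left(-6 + 4\right) \left(-8\right) \right)} - 249637 = \left(\frac{19}{10} + \left(-6 + 4\right) \left(-8\right) \left(-582\right)^{2}\right) - 249637 = \left(\frac{19}{10} + \left(-2\right) \left(-8\right) 338724\right) - 249637 = \left(\frac{19}{10} + 16 \cdot 338724\right) - 249637 = \left(\frac{19}{10} + 5419584\right) - 249637 = \frac{54195859}{10} - 249637 = \frac{51699489}{10}$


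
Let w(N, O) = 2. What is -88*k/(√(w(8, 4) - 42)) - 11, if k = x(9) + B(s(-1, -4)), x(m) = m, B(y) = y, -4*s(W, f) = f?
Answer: -11 + 44*I*√10 ≈ -11.0 + 139.14*I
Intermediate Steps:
s(W, f) = -f/4
k = 10 (k = 9 - ¼*(-4) = 9 + 1 = 10)
-88*k/(√(w(8, 4) - 42)) - 11 = -880/(√(2 - 42)) - 11 = -880/(√(-40)) - 11 = -880/(2*I*√10) - 11 = -880*(-I*√10/20) - 11 = -(-44)*I*√10 - 11 = 44*I*√10 - 11 = -11 + 44*I*√10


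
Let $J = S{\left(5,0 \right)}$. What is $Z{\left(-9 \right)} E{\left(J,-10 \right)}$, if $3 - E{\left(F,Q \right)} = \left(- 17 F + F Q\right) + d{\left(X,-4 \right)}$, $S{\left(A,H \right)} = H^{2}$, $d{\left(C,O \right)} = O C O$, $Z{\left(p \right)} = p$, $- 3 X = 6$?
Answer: $-315$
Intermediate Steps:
$X = -2$ ($X = \left(- \frac{1}{3}\right) 6 = -2$)
$d{\left(C,O \right)} = C O^{2}$ ($d{\left(C,O \right)} = C O O = C O^{2}$)
$J = 0$ ($J = 0^{2} = 0$)
$E{\left(F,Q \right)} = 35 + 17 F - F Q$ ($E{\left(F,Q \right)} = 3 - \left(\left(- 17 F + F Q\right) - 2 \left(-4\right)^{2}\right) = 3 - \left(\left(- 17 F + F Q\right) - 32\right) = 3 - \left(-32 - 17 F + F Q\right) = 3 + \left(32 + 17 F - F Q\right) = 35 + 17 F - F Q$)
$Z{\left(-9 \right)} E{\left(J,-10 \right)} = - 9 \left(35 + 17 \cdot 0 - 0 \left(-10\right)\right) = - 9 \left(35 + 0 + 0\right) = \left(-9\right) 35 = -315$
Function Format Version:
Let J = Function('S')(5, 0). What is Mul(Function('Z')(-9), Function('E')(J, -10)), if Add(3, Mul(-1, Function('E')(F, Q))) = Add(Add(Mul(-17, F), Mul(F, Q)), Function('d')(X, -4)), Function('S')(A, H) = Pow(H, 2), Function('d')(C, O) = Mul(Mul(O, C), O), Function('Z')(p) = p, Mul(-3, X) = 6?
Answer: -315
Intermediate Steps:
X = -2 (X = Mul(Rational(-1, 3), 6) = -2)
Function('d')(C, O) = Mul(C, Pow(O, 2)) (Function('d')(C, O) = Mul(Mul(C, O), O) = Mul(C, Pow(O, 2)))
J = 0 (J = Pow(0, 2) = 0)
Function('E')(F, Q) = Add(35, Mul(17, F), Mul(-1, F, Q)) (Function('E')(F, Q) = Add(3, Mul(-1, Add(Add(Mul(-17, F), Mul(F, Q)), Mul(-2, Pow(-4, 2))))) = Add(3, Mul(-1, Add(Add(Mul(-17, F), Mul(F, Q)), Mul(-2, 16)))) = Add(3, Mul(-1, Add(Add(Mul(-17, F), Mul(F, Q)), -32))) = Add(3, Mul(-1, Add(-32, Mul(-17, F), Mul(F, Q)))) = Add(3, Add(32, Mul(17, F), Mul(-1, F, Q))) = Add(35, Mul(17, F), Mul(-1, F, Q)))
Mul(Function('Z')(-9), Function('E')(J, -10)) = Mul(-9, Add(35, Mul(17, 0), Mul(-1, 0, -10))) = Mul(-9, Add(35, 0, 0)) = Mul(-9, 35) = -315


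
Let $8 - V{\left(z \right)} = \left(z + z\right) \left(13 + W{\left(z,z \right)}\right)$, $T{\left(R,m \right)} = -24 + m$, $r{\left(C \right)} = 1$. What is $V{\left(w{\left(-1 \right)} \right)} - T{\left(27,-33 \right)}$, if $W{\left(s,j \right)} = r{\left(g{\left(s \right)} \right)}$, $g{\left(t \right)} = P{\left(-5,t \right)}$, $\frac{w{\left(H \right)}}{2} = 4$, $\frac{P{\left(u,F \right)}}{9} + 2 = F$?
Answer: $-159$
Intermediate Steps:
$P{\left(u,F \right)} = -18 + 9 F$
$w{\left(H \right)} = 8$ ($w{\left(H \right)} = 2 \cdot 4 = 8$)
$g{\left(t \right)} = -18 + 9 t$
$W{\left(s,j \right)} = 1$
$V{\left(z \right)} = 8 - 28 z$ ($V{\left(z \right)} = 8 - \left(z + z\right) \left(13 + 1\right) = 8 - 2 z 14 = 8 - 28 z$)
$V{\left(w{\left(-1 \right)} \right)} - T{\left(27,-33 \right)} = \left(8 - 224\right) - \left(-24 - 33\right) = \left(8 - 224\right) - -57 = -216 + 57 = -159$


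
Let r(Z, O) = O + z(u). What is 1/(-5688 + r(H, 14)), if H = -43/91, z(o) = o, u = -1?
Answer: -1/5675 ≈ -0.00017621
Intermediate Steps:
H = -43/91 (H = -43*1/91 = -43/91 ≈ -0.47253)
r(Z, O) = -1 + O (r(Z, O) = O - 1 = -1 + O)
1/(-5688 + r(H, 14)) = 1/(-5688 + (-1 + 14)) = 1/(-5688 + 13) = 1/(-5675) = -1/5675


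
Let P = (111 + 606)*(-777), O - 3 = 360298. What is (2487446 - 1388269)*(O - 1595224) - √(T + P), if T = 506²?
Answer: -1357398958371 - I*√301073 ≈ -1.3574e+12 - 548.7*I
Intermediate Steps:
T = 256036
O = 360301 (O = 3 + 360298 = 360301)
P = -557109 (P = 717*(-777) = -557109)
(2487446 - 1388269)*(O - 1595224) - √(T + P) = (2487446 - 1388269)*(360301 - 1595224) - √(256036 - 557109) = 1099177*(-1234923) - √(-301073) = -1357398958371 - I*√301073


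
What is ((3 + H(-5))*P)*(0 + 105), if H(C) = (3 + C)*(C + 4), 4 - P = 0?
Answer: 2100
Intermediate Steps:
P = 4 (P = 4 - 1*0 = 4 + 0 = 4)
H(C) = (3 + C)*(4 + C)
((3 + H(-5))*P)*(0 + 105) = ((3 + (12 + (-5)² + 7*(-5)))*4)*(0 + 105) = ((3 + (12 + 25 - 35))*4)*105 = ((3 + 2)*4)*105 = (5*4)*105 = 20*105 = 2100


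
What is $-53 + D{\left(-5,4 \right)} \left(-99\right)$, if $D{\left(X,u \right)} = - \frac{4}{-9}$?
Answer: $-97$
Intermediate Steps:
$D{\left(X,u \right)} = \frac{4}{9}$ ($D{\left(X,u \right)} = \left(-4\right) \left(- \frac{1}{9}\right) = \frac{4}{9}$)
$-53 + D{\left(-5,4 \right)} \left(-99\right) = -53 + \frac{4}{9} \left(-99\right) = -53 - 44 = -97$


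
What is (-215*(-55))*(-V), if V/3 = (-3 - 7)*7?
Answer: 2483250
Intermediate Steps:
V = -210 (V = 3*((-3 - 7)*7) = 3*(-10*7) = 3*(-70) = -210)
(-215*(-55))*(-V) = (-215*(-55))*(-1*(-210)) = 11825*210 = 2483250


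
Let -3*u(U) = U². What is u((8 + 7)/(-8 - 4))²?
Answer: 625/2304 ≈ 0.27127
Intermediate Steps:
u(U) = -U²/3
u((8 + 7)/(-8 - 4))² = (-(8 + 7)²/(-8 - 4)²/3)² = (-(15/(-12))²/3)² = (-(15*(-1/12))²/3)² = (-(-5/4)²/3)² = (-⅓*25/16)² = (-25/48)² = 625/2304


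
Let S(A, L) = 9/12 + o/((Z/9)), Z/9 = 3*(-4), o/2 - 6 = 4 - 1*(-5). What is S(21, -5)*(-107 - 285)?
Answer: 686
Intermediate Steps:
o = 30 (o = 12 + 2*(4 - 1*(-5)) = 12 + 2*(4 + 5) = 12 + 2*9 = 12 + 18 = 30)
Z = -108 (Z = 9*(3*(-4)) = 9*(-12) = -108)
S(A, L) = -7/4 (S(A, L) = 9/12 + 30/((-108/9)) = 9*(1/12) + 30/((-108*⅑)) = ¾ + 30/(-12) = ¾ + 30*(-1/12) = ¾ - 5/2 = -7/4)
S(21, -5)*(-107 - 285) = -7*(-107 - 285)/4 = -7/4*(-392) = 686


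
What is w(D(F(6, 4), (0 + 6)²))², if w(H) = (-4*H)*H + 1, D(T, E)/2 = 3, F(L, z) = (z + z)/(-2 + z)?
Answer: 20449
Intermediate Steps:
F(L, z) = 2*z/(-2 + z) (F(L, z) = (2*z)/(-2 + z) = 2*z/(-2 + z))
D(T, E) = 6 (D(T, E) = 2*3 = 6)
w(H) = 1 - 4*H² (w(H) = -4*H² + 1 = 1 - 4*H²)
w(D(F(6, 4), (0 + 6)²))² = (1 - 4*6²)² = (1 - 4*36)² = (1 - 144)² = (-143)² = 20449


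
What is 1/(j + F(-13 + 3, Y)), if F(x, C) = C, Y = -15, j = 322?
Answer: 1/307 ≈ 0.0032573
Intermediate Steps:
1/(j + F(-13 + 3, Y)) = 1/(322 - 15) = 1/307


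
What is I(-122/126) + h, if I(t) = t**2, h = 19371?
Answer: 76887220/3969 ≈ 19372.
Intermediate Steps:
I(-122/126) + h = (-122/126)**2 + 19371 = (-122*1/126)**2 + 19371 = (-61/63)**2 + 19371 = 3721/3969 + 19371 = 76887220/3969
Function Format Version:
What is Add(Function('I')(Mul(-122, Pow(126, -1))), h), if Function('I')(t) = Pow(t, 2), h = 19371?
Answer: Rational(76887220, 3969) ≈ 19372.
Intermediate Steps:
Add(Function('I')(Mul(-122, Pow(126, -1))), h) = Add(Pow(Mul(-122, Pow(126, -1)), 2), 19371) = Add(Pow(Mul(-122, Rational(1, 126)), 2), 19371) = Add(Pow(Rational(-61, 63), 2), 19371) = Add(Rational(3721, 3969), 19371) = Rational(76887220, 3969)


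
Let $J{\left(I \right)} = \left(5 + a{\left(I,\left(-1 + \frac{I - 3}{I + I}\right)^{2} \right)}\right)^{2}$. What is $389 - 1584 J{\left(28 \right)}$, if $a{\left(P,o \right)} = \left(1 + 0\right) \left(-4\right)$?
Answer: $-1195$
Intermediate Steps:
$a{\left(P,o \right)} = -4$ ($a{\left(P,o \right)} = 1 \left(-4\right) = -4$)
$J{\left(I \right)} = 1$ ($J{\left(I \right)} = \left(5 - 4\right)^{2} = 1^{2} = 1$)
$389 - 1584 J{\left(28 \right)} = 389 - 1584 = -1195$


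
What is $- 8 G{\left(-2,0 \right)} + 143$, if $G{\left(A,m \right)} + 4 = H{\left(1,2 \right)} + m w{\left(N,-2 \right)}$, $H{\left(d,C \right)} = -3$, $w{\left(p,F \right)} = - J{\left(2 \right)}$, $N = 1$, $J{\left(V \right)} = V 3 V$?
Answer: $199$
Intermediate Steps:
$J{\left(V \right)} = 3 V^{2}$ ($J{\left(V \right)} = 3 V V = 3 V^{2}$)
$w{\left(p,F \right)} = -12$ ($w{\left(p,F \right)} = - 3 \cdot 2^{2} = - 3 \cdot 4 = \left(-1\right) 12 = -12$)
$G{\left(A,m \right)} = -7 - 12 m$ ($G{\left(A,m \right)} = -4 + \left(-3 + m \left(-12\right)\right) = -4 - \left(3 + 12 m\right) = -7 - 12 m$)
$- 8 G{\left(-2,0 \right)} + 143 = - 8 \left(-7 - 0\right) + 143 = - 8 \left(-7 + 0\right) + 143 = \left(-8\right) \left(-7\right) + 143 = 56 + 143 = 199$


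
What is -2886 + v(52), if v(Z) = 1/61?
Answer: -176045/61 ≈ -2886.0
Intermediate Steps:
v(Z) = 1/61
-2886 + v(52) = -2886 + 1/61 = -176045/61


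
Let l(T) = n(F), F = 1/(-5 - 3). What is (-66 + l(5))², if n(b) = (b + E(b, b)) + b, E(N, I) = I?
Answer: 281961/64 ≈ 4405.6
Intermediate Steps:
F = -⅛ (F = 1/(-8) = -⅛ ≈ -0.12500)
n(b) = 3*b (n(b) = (b + b) + b = 2*b + b = 3*b)
l(T) = -3/8 (l(T) = 3*(-⅛) = -3/8)
(-66 + l(5))² = (-66 - 3/8)² = (-531/8)² = 281961/64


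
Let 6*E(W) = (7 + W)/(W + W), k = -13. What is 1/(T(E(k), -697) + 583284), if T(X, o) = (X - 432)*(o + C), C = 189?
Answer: 13/10435366 ≈ 1.2458e-6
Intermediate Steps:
E(W) = (7 + W)/(12*W) (E(W) = ((7 + W)/(W + W))/6 = ((7 + W)/((2*W)))/6 = ((7 + W)*(1/(2*W)))/6 = ((7 + W)/(2*W))/6 = (7 + W)/(12*W))
T(X, o) = (-432 + X)*(189 + o) (T(X, o) = (X - 432)*(o + 189) = (-432 + X)*(189 + o))
1/(T(E(k), -697) + 583284) = 1/((-81648 - 432*(-697) + 189*((1/12)*(7 - 13)/(-13)) + ((1/12)*(7 - 13)/(-13))*(-697)) + 583284) = 1/((-81648 + 301104 + 189*((1/12)*(-1/13)*(-6)) + ((1/12)*(-1/13)*(-6))*(-697)) + 583284) = 1/((-81648 + 301104 + 189*(1/26) + (1/26)*(-697)) + 583284) = 1/((-81648 + 301104 + 189/26 - 697/26) + 583284) = 1/(2852674/13 + 583284) = 1/(10435366/13) = 13/10435366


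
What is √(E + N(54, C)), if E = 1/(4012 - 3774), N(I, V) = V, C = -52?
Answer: 15*I*√13090/238 ≈ 7.2108*I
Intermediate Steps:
E = 1/238 ≈ 0.0042017
√(E + N(54, C)) = √(1/238 - 52) = √(-12375/238) = 15*I*√13090/238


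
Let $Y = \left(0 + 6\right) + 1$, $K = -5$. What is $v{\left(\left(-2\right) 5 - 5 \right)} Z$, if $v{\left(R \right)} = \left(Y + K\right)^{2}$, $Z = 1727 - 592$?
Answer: $4540$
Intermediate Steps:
$Y = 7$ ($Y = 6 + 1 = 7$)
$Z = 1135$
$v{\left(R \right)} = 4$ ($v{\left(R \right)} = \left(7 - 5\right)^{2} = 2^{2} = 4$)
$v{\left(\left(-2\right) 5 - 5 \right)} Z = 4 \cdot 1135 = 4540$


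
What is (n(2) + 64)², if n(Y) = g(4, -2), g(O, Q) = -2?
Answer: 3844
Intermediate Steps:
n(Y) = -2
(n(2) + 64)² = (-2 + 64)² = 62² = 3844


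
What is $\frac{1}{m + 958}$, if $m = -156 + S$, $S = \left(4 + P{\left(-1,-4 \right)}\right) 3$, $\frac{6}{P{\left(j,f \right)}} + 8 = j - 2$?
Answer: $\frac{11}{8936} \approx 0.001231$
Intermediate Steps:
$P{\left(j,f \right)} = \frac{6}{-10 + j}$ ($P{\left(j,f \right)} = \frac{6}{-8 + \left(j - 2\right)} = \frac{6}{-8 + \left(-2 + j\right)} = \frac{6}{-10 + j}$)
$S = \frac{114}{11}$ ($S = \left(4 + \frac{6}{-10 - 1}\right) 3 = \left(4 + \frac{6}{-11}\right) 3 = \left(4 + 6 \left(- \frac{1}{11}\right)\right) 3 = \left(4 - \frac{6}{11}\right) 3 = \frac{38}{11} \cdot 3 = \frac{114}{11} \approx 10.364$)
$m = - \frac{1602}{11}$ ($m = -156 + \frac{114}{11} = - \frac{1602}{11} \approx -145.64$)
$\frac{1}{m + 958} = \frac{1}{- \frac{1602}{11} + 958} = \frac{1}{\frac{8936}{11}} = \frac{11}{8936}$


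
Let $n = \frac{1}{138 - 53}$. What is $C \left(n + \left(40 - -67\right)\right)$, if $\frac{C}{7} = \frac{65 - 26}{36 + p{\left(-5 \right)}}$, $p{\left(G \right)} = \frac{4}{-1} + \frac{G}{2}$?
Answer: $\frac{4966416}{5015} \approx 990.31$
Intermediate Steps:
$p{\left(G \right)} = -4 + \frac{G}{2}$ ($p{\left(G \right)} = 4 \left(-1\right) + G \frac{1}{2} = -4 + \frac{G}{2}$)
$n = \frac{1}{85} \approx 0.011765$
$C = \frac{546}{59}$ ($C = 7 \frac{65 - 26}{36 + \left(-4 + \frac{1}{2} \left(-5\right)\right)} = 7 \frac{39}{36 - \frac{13}{2}} = 7 \frac{39}{\frac{59}{2}} = 7 \cdot 39 \cdot \frac{2}{59} = 7 \cdot \frac{78}{59} = \frac{546}{59} \approx 9.2542$)
$C \left(n + \left(40 - -67\right)\right) = \frac{546 \left(\frac{1}{85} + \left(40 - -67\right)\right)}{59} = \frac{546 \left(\frac{1}{85} + \left(40 + 67\right)\right)}{59} = \frac{546 \left(\frac{1}{85} + 107\right)}{59} = \frac{546}{59} \cdot \frac{9096}{85} = \frac{4966416}{5015}$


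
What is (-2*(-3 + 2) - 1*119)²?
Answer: 13689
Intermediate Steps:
(-2*(-3 + 2) - 1*119)² = (-2*(-1) - 119)² = (2 - 119)² = (-117)² = 13689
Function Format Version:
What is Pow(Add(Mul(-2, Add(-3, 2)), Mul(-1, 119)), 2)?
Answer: 13689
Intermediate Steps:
Pow(Add(Mul(-2, Add(-3, 2)), Mul(-1, 119)), 2) = Pow(Add(Mul(-2, -1), -119), 2) = Pow(Add(2, -119), 2) = Pow(-117, 2) = 13689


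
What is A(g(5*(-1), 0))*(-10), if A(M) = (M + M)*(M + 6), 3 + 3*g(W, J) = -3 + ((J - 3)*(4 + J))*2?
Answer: -800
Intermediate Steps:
g(W, J) = -2 + 2*(-3 + J)*(4 + J)/3 (g(W, J) = -1 + (-3 + ((J - 3)*(4 + J))*2)/3 = -1 + (-3 + ((-3 + J)*(4 + J))*2)/3 = -1 + (-3 + 2*(-3 + J)*(4 + J))/3 = -1 + (-1 + 2*(-3 + J)*(4 + J)/3) = -2 + 2*(-3 + J)*(4 + J)/3)
A(M) = 2*M*(6 + M) (A(M) = (2*M)*(6 + M) = 2*M*(6 + M))
A(g(5*(-1), 0))*(-10) = (2*(-10 + (⅔)*0 + (⅔)*0²)*(6 + (-10 + (⅔)*0 + (⅔)*0²)))*(-10) = (2*(-10 + 0 + (⅔)*0)*(6 + (-10 + 0 + (⅔)*0)))*(-10) = (2*(-10 + 0 + 0)*(6 + (-10 + 0 + 0)))*(-10) = (2*(-10)*(6 - 10))*(-10) = (2*(-10)*(-4))*(-10) = 80*(-10) = -800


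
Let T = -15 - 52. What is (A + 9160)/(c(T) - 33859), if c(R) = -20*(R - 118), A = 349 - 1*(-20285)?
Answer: -29794/30159 ≈ -0.98790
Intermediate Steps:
A = 20634 (A = 349 + 20285 = 20634)
T = -67
c(R) = 2360 - 20*R (c(R) = -20*(-118 + R) = 2360 - 20*R)
(A + 9160)/(c(T) - 33859) = (20634 + 9160)/((2360 - 20*(-67)) - 33859) = 29794/((2360 + 1340) - 33859) = 29794/(3700 - 33859) = 29794/(-30159) = 29794*(-1/30159) = -29794/30159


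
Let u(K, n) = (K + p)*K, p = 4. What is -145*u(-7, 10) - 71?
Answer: -3116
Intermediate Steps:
u(K, n) = K*(4 + K) (u(K, n) = (K + 4)*K = (4 + K)*K = K*(4 + K))
-145*u(-7, 10) - 71 = -(-1015)*(4 - 7) - 71 = -(-1015)*(-3) - 71 = -145*21 - 71 = -3045 - 71 = -3116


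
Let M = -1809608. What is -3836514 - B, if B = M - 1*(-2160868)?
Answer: -4187774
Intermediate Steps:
B = 351260 (B = -1809608 - 1*(-2160868) = -1809608 + 2160868 = 351260)
-3836514 - B = -3836514 - 1*351260 = -3836514 - 351260 = -4187774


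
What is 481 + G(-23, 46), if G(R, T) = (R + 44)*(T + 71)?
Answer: 2938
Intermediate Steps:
G(R, T) = (44 + R)*(71 + T)
481 + G(-23, 46) = 481 + (3124 + 44*46 + 71*(-23) - 23*46) = 481 + (3124 + 2024 - 1633 - 1058) = 481 + 2457 = 2938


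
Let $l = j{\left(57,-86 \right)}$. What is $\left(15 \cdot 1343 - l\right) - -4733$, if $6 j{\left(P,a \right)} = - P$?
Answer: $\frac{49775}{2} \approx 24888.0$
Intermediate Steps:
$j{\left(P,a \right)} = - \frac{P}{6}$ ($j{\left(P,a \right)} = \frac{\left(-1\right) P}{6} = - \frac{P}{6}$)
$l = - \frac{19}{2}$ ($l = \left(- \frac{1}{6}\right) 57 = - \frac{19}{2} \approx -9.5$)
$\left(15 \cdot 1343 - l\right) - -4733 = \left(15 \cdot 1343 - - \frac{19}{2}\right) - -4733 = \left(20145 + \frac{19}{2}\right) + 4733 = \frac{40309}{2} + 4733 = \frac{49775}{2}$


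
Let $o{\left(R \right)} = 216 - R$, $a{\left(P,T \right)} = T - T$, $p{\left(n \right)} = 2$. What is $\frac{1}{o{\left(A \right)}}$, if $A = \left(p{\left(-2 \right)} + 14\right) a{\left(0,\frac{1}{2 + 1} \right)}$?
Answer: $\frac{1}{216} \approx 0.0046296$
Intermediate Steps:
$a{\left(P,T \right)} = 0$
$A = 0$ ($A = \left(2 + 14\right) 0 = 16 \cdot 0 = 0$)
$\frac{1}{o{\left(A \right)}} = \frac{1}{216 - 0} = \frac{1}{216 + 0} = \frac{1}{216}$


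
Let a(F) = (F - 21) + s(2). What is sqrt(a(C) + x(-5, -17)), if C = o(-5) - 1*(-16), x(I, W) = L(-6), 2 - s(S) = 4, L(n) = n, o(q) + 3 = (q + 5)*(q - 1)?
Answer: 4*I ≈ 4.0*I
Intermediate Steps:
o(q) = -3 + (-1 + q)*(5 + q) (o(q) = -3 + (q + 5)*(q - 1) = -3 + (5 + q)*(-1 + q) = -3 + (-1 + q)*(5 + q))
s(S) = -2 (s(S) = 2 - 1*4 = 2 - 4 = -2)
x(I, W) = -6
C = 13 (C = (-8 + (-5)**2 + 4*(-5)) - 1*(-16) = (-8 + 25 - 20) + 16 = -3 + 16 = 13)
a(F) = -23 + F (a(F) = (F - 21) - 2 = (-21 + F) - 2 = -23 + F)
sqrt(a(C) + x(-5, -17)) = sqrt((-23 + 13) - 6) = sqrt(-10 - 6) = sqrt(-16) = 4*I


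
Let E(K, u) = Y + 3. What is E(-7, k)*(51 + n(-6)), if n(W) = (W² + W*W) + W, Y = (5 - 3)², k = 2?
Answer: 819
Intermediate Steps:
Y = 4 (Y = 2² = 4)
E(K, u) = 7 (E(K, u) = 4 + 3 = 7)
n(W) = W + 2*W² (n(W) = (W² + W²) + W = 2*W² + W = W + 2*W²)
E(-7, k)*(51 + n(-6)) = 7*(51 - 6*(1 + 2*(-6))) = 7*(51 - 6*(1 - 12)) = 7*(51 - 6*(-11)) = 7*(51 + 66) = 7*117 = 819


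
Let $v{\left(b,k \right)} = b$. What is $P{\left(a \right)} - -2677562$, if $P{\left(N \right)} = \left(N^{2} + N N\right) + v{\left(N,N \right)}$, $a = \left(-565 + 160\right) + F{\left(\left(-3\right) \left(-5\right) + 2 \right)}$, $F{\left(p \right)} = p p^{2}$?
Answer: $43326198$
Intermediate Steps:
$F{\left(p \right)} = p^{3}$
$a = 4508$ ($a = \left(-565 + 160\right) + \left(\left(-3\right) \left(-5\right) + 2\right)^{3} = -405 + \left(15 + 2\right)^{3} = -405 + 17^{3} = -405 + 4913 = 4508$)
$P{\left(N \right)} = N + 2 N^{2}$ ($P{\left(N \right)} = \left(N^{2} + N N\right) + N = \left(N^{2} + N^{2}\right) + N = 2 N^{2} + N = N + 2 N^{2}$)
$P{\left(a \right)} - -2677562 = 4508 \left(1 + 2 \cdot 4508\right) - -2677562 = 4508 \left(1 + 9016\right) + 2677562 = 4508 \cdot 9017 + 2677562 = 40648636 + 2677562 = 43326198$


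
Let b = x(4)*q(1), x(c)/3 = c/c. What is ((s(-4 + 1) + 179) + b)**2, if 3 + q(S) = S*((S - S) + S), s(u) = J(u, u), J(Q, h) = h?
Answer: 28900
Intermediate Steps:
s(u) = u
q(S) = -3 + S**2 (q(S) = -3 + S*((S - S) + S) = -3 + S*(0 + S) = -3 + S*S = -3 + S**2)
x(c) = 3 (x(c) = 3*(c/c) = 3*1 = 3)
b = -6 (b = 3*(-3 + 1**2) = 3*(-3 + 1) = 3*(-2) = -6)
((s(-4 + 1) + 179) + b)**2 = (((-4 + 1) + 179) - 6)**2 = ((-3 + 179) - 6)**2 = (176 - 6)**2 = 170**2 = 28900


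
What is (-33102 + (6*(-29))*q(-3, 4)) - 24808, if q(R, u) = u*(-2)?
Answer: -56518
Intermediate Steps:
q(R, u) = -2*u
(-33102 + (6*(-29))*q(-3, 4)) - 24808 = (-33102 + (6*(-29))*(-2*4)) - 24808 = (-33102 - 174*(-8)) - 24808 = (-33102 + 1392) - 24808 = -31710 - 24808 = -56518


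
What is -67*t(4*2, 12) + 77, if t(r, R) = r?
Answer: -459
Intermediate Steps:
-67*t(4*2, 12) + 77 = -268*2 + 77 = -67*8 + 77 = -536 + 77 = -459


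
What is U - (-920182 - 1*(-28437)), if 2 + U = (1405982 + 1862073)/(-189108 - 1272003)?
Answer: 1302932238418/1461111 ≈ 8.9174e+5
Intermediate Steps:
U = -6190277/1461111 (U = -2 + (1405982 + 1862073)/(-189108 - 1272003) = -2 + 3268055/(-1461111) = -2 + 3268055*(-1/1461111) = -2 - 3268055/1461111 = -6190277/1461111 ≈ -4.2367)
U - (-920182 - 1*(-28437)) = -6190277/1461111 - (-920182 - 1*(-28437)) = -6190277/1461111 - (-920182 + 28437) = -6190277/1461111 - 1*(-891745) = -6190277/1461111 + 891745 = 1302932238418/1461111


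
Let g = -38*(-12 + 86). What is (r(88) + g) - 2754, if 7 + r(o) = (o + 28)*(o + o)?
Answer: 14843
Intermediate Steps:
g = -2812 (g = -38*74 = -2812)
r(o) = -7 + 2*o*(28 + o) (r(o) = -7 + (o + 28)*(o + o) = -7 + (28 + o)*(2*o) = -7 + 2*o*(28 + o))
(r(88) + g) - 2754 = ((-7 + 2*88**2 + 56*88) - 2812) - 2754 = ((-7 + 2*7744 + 4928) - 2812) - 2754 = ((-7 + 15488 + 4928) - 2812) - 2754 = (20409 - 2812) - 2754 = 17597 - 2754 = 14843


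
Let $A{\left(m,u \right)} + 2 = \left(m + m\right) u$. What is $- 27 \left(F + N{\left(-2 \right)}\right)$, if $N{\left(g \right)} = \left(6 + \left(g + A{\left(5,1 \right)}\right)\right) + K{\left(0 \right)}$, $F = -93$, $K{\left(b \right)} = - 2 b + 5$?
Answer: $2052$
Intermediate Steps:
$A{\left(m,u \right)} = -2 + 2 m u$ ($A{\left(m,u \right)} = -2 + \left(m + m\right) u = -2 + 2 m u$)
$K{\left(b \right)} = 5 - 2 b$
$N{\left(g \right)} = 19 + g$ ($N{\left(g \right)} = \left(6 - \left(2 - 10 - g\right)\right) + \left(5 - 0\right) = \left(6 + \left(g + \left(-2 + 10\right)\right)\right) + \left(5 + 0\right) = \left(6 + \left(g + 8\right)\right) + 5 = \left(6 + \left(8 + g\right)\right) + 5 = \left(14 + g\right) + 5 = 19 + g$)
$- 27 \left(F + N{\left(-2 \right)}\right) = - 27 \left(-93 + \left(19 - 2\right)\right) = - 27 \left(-93 + 17\right) = \left(-27\right) \left(-76\right) = 2052$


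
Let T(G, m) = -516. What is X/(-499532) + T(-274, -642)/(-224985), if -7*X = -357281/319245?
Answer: 38395762018553/16743558489046620 ≈ 0.0022932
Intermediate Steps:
X = 357281/2234715 (X = -(-357281)/(7*319245) = -⅐*(-357281/319245) = 357281/2234715 ≈ 0.15988)
X/(-499532) + T(-274, -642)/(-224985) = (357281/2234715)/(-499532) - 516/(-224985) = (357281/2234715)*(-1/499532) - 516*(-1/224985) = -357281/1116311653380 + 172/74995 = 38395762018553/16743558489046620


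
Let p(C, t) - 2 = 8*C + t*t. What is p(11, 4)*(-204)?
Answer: -21624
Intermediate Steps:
p(C, t) = 2 + t² + 8*C (p(C, t) = 2 + (8*C + t*t) = 2 + (8*C + t²) = 2 + (t² + 8*C) = 2 + t² + 8*C)
p(11, 4)*(-204) = (2 + 4² + 8*11)*(-204) = (2 + 16 + 88)*(-204) = 106*(-204) = -21624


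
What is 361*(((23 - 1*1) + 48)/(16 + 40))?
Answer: 1805/4 ≈ 451.25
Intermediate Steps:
361*(((23 - 1*1) + 48)/(16 + 40)) = 361*(((23 - 1) + 48)/56) = 361*((22 + 48)*(1/56)) = 361*(70*(1/56)) = 361*(5/4) = 1805/4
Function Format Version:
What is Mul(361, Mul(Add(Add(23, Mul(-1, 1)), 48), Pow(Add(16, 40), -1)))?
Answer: Rational(1805, 4) ≈ 451.25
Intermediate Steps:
Mul(361, Mul(Add(Add(23, Mul(-1, 1)), 48), Pow(Add(16, 40), -1))) = Mul(361, Mul(Add(Add(23, -1), 48), Pow(56, -1))) = Mul(361, Mul(Add(22, 48), Rational(1, 56))) = Mul(361, Mul(70, Rational(1, 56))) = Mul(361, Rational(5, 4)) = Rational(1805, 4)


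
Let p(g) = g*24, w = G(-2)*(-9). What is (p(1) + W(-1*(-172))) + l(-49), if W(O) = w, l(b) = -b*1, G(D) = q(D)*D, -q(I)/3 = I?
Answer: 181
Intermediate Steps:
q(I) = -3*I
G(D) = -3*D**2 (G(D) = (-3*D)*D = -3*D**2)
l(b) = -b
w = 108 (w = -3*(-2)**2*(-9) = -3*4*(-9) = -12*(-9) = 108)
W(O) = 108
p(g) = 24*g
(p(1) + W(-1*(-172))) + l(-49) = (24*1 + 108) - 1*(-49) = (24 + 108) + 49 = 132 + 49 = 181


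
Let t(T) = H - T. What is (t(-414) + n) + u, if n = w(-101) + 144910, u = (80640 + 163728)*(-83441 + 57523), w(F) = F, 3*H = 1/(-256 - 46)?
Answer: -5738046448507/906 ≈ -6.3334e+9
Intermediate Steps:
H = -1/906 (H = 1/(3*(-256 - 46)) = (⅓)/(-302) = (⅓)*(-1/302) = -1/906 ≈ -0.0011038)
t(T) = -1/906 - T
u = -6333529824 (u = 244368*(-25918) = -6333529824)
n = 144809 (n = -101 + 144910 = 144809)
(t(-414) + n) + u = ((-1/906 - 1*(-414)) + 144809) - 6333529824 = ((-1/906 + 414) + 144809) - 6333529824 = (375083/906 + 144809) - 6333529824 = 131572037/906 - 6333529824 = -5738046448507/906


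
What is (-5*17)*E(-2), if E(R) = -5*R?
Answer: -850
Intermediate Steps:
(-5*17)*E(-2) = (-5*17)*(-5*(-2)) = -85*10 = -850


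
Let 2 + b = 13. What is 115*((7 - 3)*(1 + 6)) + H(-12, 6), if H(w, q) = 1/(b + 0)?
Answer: 35421/11 ≈ 3220.1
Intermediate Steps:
b = 11 (b = -2 + 13 = 11)
H(w, q) = 1/11 (H(w, q) = 1/(11 + 0) = 1/11)
115*((7 - 3)*(1 + 6)) + H(-12, 6) = 115*((7 - 3)*(1 + 6)) + 1/11 = 115*(4*7) + 1/11 = 115*28 + 1/11 = 3220 + 1/11 = 35421/11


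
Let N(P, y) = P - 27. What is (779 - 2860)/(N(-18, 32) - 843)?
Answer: 2081/888 ≈ 2.3435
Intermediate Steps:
N(P, y) = -27 + P
(779 - 2860)/(N(-18, 32) - 843) = (779 - 2860)/((-27 - 18) - 843) = -2081/(-45 - 843) = -2081/(-888) = -2081*(-1/888) = 2081/888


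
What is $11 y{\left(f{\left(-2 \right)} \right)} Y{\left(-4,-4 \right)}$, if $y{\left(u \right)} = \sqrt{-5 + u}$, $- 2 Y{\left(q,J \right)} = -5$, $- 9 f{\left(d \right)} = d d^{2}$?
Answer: $\frac{55 i \sqrt{37}}{6} \approx 55.759 i$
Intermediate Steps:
$f{\left(d \right)} = - \frac{d^{3}}{9}$ ($f{\left(d \right)} = - \frac{d d^{2}}{9} = - \frac{d^{3}}{9}$)
$Y{\left(q,J \right)} = \frac{5}{2}$ ($Y{\left(q,J \right)} = \left(- \frac{1}{2}\right) \left(-5\right) = \frac{5}{2}$)
$11 y{\left(f{\left(-2 \right)} \right)} Y{\left(-4,-4 \right)} = 11 \sqrt{-5 - \frac{\left(-2\right)^{3}}{9}} \cdot \frac{5}{2} = 11 \sqrt{-5 - - \frac{8}{9}} \cdot \frac{5}{2} = 11 \sqrt{-5 + \frac{8}{9}} \cdot \frac{5}{2} = 11 \sqrt{- \frac{37}{9}} \cdot \frac{5}{2} = 11 \frac{i \sqrt{37}}{3} \cdot \frac{5}{2} = \frac{11 i \sqrt{37}}{3} \cdot \frac{5}{2} = \frac{55 i \sqrt{37}}{6}$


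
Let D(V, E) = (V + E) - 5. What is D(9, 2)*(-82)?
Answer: -492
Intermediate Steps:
D(V, E) = -5 + E + V (D(V, E) = (E + V) - 5 = -5 + E + V)
D(9, 2)*(-82) = (-5 + 2 + 9)*(-82) = 6*(-82) = -492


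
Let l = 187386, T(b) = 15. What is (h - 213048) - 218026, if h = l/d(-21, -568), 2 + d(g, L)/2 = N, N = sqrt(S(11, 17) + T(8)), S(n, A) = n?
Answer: -4648121/11 + 93693*sqrt(26)/22 ≈ -4.0084e+5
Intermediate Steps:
N = sqrt(26) (N = sqrt(11 + 15) = sqrt(26) ≈ 5.0990)
d(g, L) = -4 + 2*sqrt(26)
h = 187386/(-4 + 2*sqrt(26)) ≈ 30233.
(h - 213048) - 218026 = ((93693/11 + 93693*sqrt(26)/22) - 213048) - 218026 = (-2249835/11 + 93693*sqrt(26)/22) - 218026 = -4648121/11 + 93693*sqrt(26)/22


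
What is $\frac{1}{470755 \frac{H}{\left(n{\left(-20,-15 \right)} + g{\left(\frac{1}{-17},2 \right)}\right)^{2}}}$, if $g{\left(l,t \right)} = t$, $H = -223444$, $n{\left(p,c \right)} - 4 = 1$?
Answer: $- \frac{49}{105187380220} \approx -4.6584 \cdot 10^{-10}$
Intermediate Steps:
$n{\left(p,c \right)} = 5$ ($n{\left(p,c \right)} = 4 + 1 = 5$)
$\frac{1}{470755 \frac{H}{\left(n{\left(-20,-15 \right)} + g{\left(\frac{1}{-17},2 \right)}\right)^{2}}} = \frac{1}{470755 \left(- \frac{223444}{\left(5 + 2\right)^{2}}\right)} = \frac{1}{470755 \left(- \frac{223444}{7^{2}}\right)} = \frac{1}{470755 \left(- \frac{223444}{49}\right)} = \frac{1}{470755} \left(- \frac{49}{223444}\right) = - \frac{49}{105187380220}$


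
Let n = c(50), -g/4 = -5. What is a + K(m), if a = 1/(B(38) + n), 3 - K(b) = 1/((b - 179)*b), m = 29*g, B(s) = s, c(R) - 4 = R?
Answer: 8053071/2674670 ≈ 3.0109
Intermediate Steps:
c(R) = 4 + R
g = 20 (g = -4*(-5) = 20)
m = 580 (m = 29*20 = 580)
K(b) = 3 - 1/(b*(-179 + b)) (K(b) = 3 - 1/((b - 179)*b) = 3 - 1/((-179 + b)*b) = 3 - 1/(b*(-179 + b)))
n = 54 (n = 4 + 50 = 54)
a = 1/92 (a = 1/(38 + 54) = 1/92 ≈ 0.010870)
a + K(m) = 1/92 + (-1 - 537*580 + 3*580²)/(580*(-179 + 580)) = 1/92 + (1/580)*(-1 - 311460 + 3*336400)/401 = 1/92 + (1/580)*(1/401)*(-1 - 311460 + 1009200) = 1/92 + (1/580)*(1/401)*697739 = 1/92 + 697739/232580 = 8053071/2674670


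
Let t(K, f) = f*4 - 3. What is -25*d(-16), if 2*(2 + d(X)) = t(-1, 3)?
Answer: -125/2 ≈ -62.500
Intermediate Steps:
t(K, f) = -3 + 4*f (t(K, f) = 4*f - 3 = -3 + 4*f)
d(X) = 5/2 (d(X) = -2 + (-3 + 4*3)/2 = -2 + (-3 + 12)/2 = -2 + (1/2)*9 = -2 + 9/2 = 5/2)
-25*d(-16) = -25*5/2 = -125/2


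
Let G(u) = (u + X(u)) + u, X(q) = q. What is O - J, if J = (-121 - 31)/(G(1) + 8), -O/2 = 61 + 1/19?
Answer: -22632/209 ≈ -108.29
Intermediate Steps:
G(u) = 3*u (G(u) = (u + u) + u = 2*u + u = 3*u)
O = -2320/19 (O = -2*(61 + 1/19) = -2*1160/19 = -2320/19 ≈ -122.11)
J = -152/11 (J = (-121 - 31)/(3*1 + 8) = -152/(3 + 8) = -152/11 ≈ -13.818)
O - J = -2320/19 - 1*(-152/11) = -2320/19 + 152/11 = -22632/209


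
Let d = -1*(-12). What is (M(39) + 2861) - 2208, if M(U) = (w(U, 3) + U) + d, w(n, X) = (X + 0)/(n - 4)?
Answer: 24643/35 ≈ 704.09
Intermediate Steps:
w(n, X) = X/(-4 + n)
d = 12
M(U) = 12 + U + 3/(-4 + U) (M(U) = (3/(-4 + U) + U) + 12 = (U + 3/(-4 + U)) + 12 = 12 + U + 3/(-4 + U))
(M(39) + 2861) - 2208 = ((3 + (-4 + 39)*(12 + 39))/(-4 + 39) + 2861) - 2208 = ((3 + 35*51)/35 + 2861) - 2208 = ((3 + 1785)/35 + 2861) - 2208 = ((1/35)*1788 + 2861) - 2208 = (1788/35 + 2861) - 2208 = 101923/35 - 2208 = 24643/35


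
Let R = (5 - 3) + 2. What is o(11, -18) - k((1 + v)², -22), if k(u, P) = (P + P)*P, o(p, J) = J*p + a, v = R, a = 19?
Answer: -1147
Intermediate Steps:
R = 4 (R = 2 + 2 = 4)
v = 4
o(p, J) = 19 + J*p (o(p, J) = J*p + 19 = 19 + J*p)
k(u, P) = 2*P² (k(u, P) = (2*P)*P = 2*P²)
o(11, -18) - k((1 + v)², -22) = (19 - 18*11) - 2*(-22)² = (19 - 198) - 2*484 = -179 - 1*968 = -179 - 968 = -1147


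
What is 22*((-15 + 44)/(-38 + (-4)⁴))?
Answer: 319/109 ≈ 2.9266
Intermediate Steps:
22*((-15 + 44)/(-38 + (-4)⁴)) = 22*(29/(-38 + 256)) = 22*(29/218) = 319/109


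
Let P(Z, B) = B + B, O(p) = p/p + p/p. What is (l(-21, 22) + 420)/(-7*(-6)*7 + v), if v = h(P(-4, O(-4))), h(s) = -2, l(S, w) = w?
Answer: 221/146 ≈ 1.5137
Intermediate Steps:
O(p) = 2 (O(p) = 1 + 1 = 2)
P(Z, B) = 2*B
v = -2
(l(-21, 22) + 420)/(-7*(-6)*7 + v) = (22 + 420)/(-7*(-6)*7 - 2) = 442/(42*7 - 2) = 442/(294 - 2) = 442/292 = 442*(1/292) = 221/146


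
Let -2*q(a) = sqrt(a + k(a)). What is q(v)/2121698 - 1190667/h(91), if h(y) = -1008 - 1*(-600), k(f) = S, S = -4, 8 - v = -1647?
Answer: 396889/136 - sqrt(1651)/4243396 ≈ 2918.3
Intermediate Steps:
v = 1655 (v = 8 - 1*(-1647) = 8 + 1647 = 1655)
k(f) = -4
h(y) = -408 (h(y) = -1008 + 600 = -408)
q(a) = -sqrt(-4 + a)/2 (q(a) = -sqrt(a - 4)/2 = -sqrt(-4 + a)/2)
q(v)/2121698 - 1190667/h(91) = -sqrt(-4 + 1655)/2/2121698 - 1190667/(-408) = -sqrt(1651)/2*(1/2121698) - 1190667*(-1/408) = -sqrt(1651)/4243396 + 396889/136 = 396889/136 - sqrt(1651)/4243396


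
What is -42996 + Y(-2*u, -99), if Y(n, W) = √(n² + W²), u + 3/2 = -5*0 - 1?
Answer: -42996 + 17*√34 ≈ -42897.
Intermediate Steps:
u = -5/2 (u = -3/2 + (-5*0 - 1) = -3/2 + (0 - 1) = -3/2 - 1 = -5/2 ≈ -2.5000)
Y(n, W) = √(W² + n²)
-42996 + Y(-2*u, -99) = -42996 + √((-99)² + (-2*(-5/2))²) = -42996 + √(9801 + 5²) = -42996 + √(9801 + 25) = -42996 + √9826 = -42996 + 17*√34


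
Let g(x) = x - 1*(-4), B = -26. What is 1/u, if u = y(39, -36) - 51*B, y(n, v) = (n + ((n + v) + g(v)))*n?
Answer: 1/1716 ≈ 0.00058275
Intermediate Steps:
g(x) = 4 + x (g(x) = x + 4 = 4 + x)
y(n, v) = n*(4 + 2*n + 2*v) (y(n, v) = (n + ((n + v) + (4 + v)))*n = (n + (4 + n + 2*v))*n = (4 + 2*n + 2*v)*n = n*(4 + 2*n + 2*v))
u = 1716 (u = 2*39*(2 + 39 - 36) - 51*(-26) = 2*39*5 + 1326 = 390 + 1326 = 1716)
1/u = 1/1716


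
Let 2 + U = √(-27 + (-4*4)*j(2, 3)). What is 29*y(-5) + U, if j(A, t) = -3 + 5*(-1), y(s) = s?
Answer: -147 + √101 ≈ -136.95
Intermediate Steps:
j(A, t) = -8 (j(A, t) = -3 - 5 = -8)
U = -2 + √101 (U = -2 + √(-27 - 4*4*(-8)) = -2 + √(-27 - 16*(-8)) = -2 + √(-27 + 128) = -2 + √101 ≈ 8.0499)
29*y(-5) + U = 29*(-5) + (-2 + √101) = -145 + (-2 + √101) = -147 + √101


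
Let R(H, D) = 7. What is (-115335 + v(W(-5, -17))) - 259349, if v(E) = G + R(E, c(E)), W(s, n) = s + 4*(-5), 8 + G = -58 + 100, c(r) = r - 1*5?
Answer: -374643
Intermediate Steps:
c(r) = -5 + r (c(r) = r - 5 = -5 + r)
G = 34 (G = -8 + (-58 + 100) = -8 + 42 = 34)
W(s, n) = -20 + s (W(s, n) = s - 20 = -20 + s)
v(E) = 41 (v(E) = 34 + 7 = 41)
(-115335 + v(W(-5, -17))) - 259349 = (-115335 + 41) - 259349 = -115294 - 259349 = -374643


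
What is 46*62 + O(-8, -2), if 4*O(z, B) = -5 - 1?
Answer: 5701/2 ≈ 2850.5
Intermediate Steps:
O(z, B) = -3/2 (O(z, B) = (-5 - 1)/4 = (1/4)*(-6) = -3/2)
46*62 + O(-8, -2) = 46*62 - 3/2 = 2852 - 3/2 = 5701/2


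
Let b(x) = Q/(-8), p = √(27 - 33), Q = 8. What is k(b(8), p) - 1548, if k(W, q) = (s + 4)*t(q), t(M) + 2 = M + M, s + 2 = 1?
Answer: -1554 + 6*I*√6 ≈ -1554.0 + 14.697*I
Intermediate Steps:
s = -1 (s = -2 + 1 = -1)
t(M) = -2 + 2*M (t(M) = -2 + (M + M) = -2 + 2*M)
p = I*√6 (p = √(-6) = I*√6 ≈ 2.4495*I)
b(x) = -1 (b(x) = 8/(-8) = 8*(-⅛) = -1)
k(W, q) = -6 + 6*q (k(W, q) = (-1 + 4)*(-2 + 2*q) = 3*(-2 + 2*q) = -6 + 6*q)
k(b(8), p) - 1548 = (-6 + 6*(I*√6)) - 1548 = (-6 + 6*I*√6) - 1548 = -1554 + 6*I*√6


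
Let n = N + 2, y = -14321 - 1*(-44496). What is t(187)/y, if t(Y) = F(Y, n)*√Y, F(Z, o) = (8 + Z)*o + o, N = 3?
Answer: 196*√187/6035 ≈ 0.44412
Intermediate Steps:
y = 30175 (y = -14321 + 44496 = 30175)
n = 5 (n = 3 + 2 = 5)
F(Z, o) = o + o*(8 + Z) (F(Z, o) = o*(8 + Z) + o = o + o*(8 + Z))
t(Y) = √Y*(45 + 5*Y) (t(Y) = (5*(9 + Y))*√Y = (45 + 5*Y)*√Y = √Y*(45 + 5*Y))
t(187)/y = (5*√187*(9 + 187))/30175 = (5*√187*196)*(1/30175) = (980*√187)*(1/30175) = 196*√187/6035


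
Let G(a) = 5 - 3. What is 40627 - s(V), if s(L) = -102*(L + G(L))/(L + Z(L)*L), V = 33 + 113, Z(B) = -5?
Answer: 2963884/73 ≈ 40601.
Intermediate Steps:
G(a) = 2
V = 146
s(L) = 51*(2 + L)/(2*L) (s(L) = -102*(L + 2)/(L - 5*L) = -102*(2 + L)/((-4*L)) = -102*(2 + L)*(-1/(4*L)) = -(-51)*(2 + L)/(2*L) = 51*(2 + L)/(2*L))
40627 - s(V) = 40627 - (51/2 + 51/146) = 40627 - 1*1887/73 = 40627 - 1887/73 = 2963884/73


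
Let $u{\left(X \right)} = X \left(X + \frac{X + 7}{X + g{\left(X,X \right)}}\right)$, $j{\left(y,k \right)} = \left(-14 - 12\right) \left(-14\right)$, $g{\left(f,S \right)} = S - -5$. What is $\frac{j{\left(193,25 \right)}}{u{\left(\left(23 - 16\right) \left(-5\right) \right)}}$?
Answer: $\frac{676}{2247} \approx 0.30085$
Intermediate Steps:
$g{\left(f,S \right)} = 5 + S$ ($g{\left(f,S \right)} = S + 5 = 5 + S$)
$j{\left(y,k \right)} = 364$ ($j{\left(y,k \right)} = \left(-26\right) \left(-14\right) = 364$)
$u{\left(X \right)} = X \left(X + \frac{7 + X}{5 + 2 X}\right)$ ($u{\left(X \right)} = X \left(X + \frac{X + 7}{X + \left(5 + X\right)}\right) = X \left(X + \frac{7 + X}{5 + 2 X}\right)$)
$\frac{j{\left(193,25 \right)}}{u{\left(\left(23 - 16\right) \left(-5\right) \right)}} = \frac{364}{\left(23 - 16\right) \left(-5\right) \frac{1}{5 + 2 \left(23 - 16\right) \left(-5\right)} \left(7 + 2 \left(\left(23 - 16\right) \left(-5\right)\right)^{2} + 6 \left(23 - 16\right) \left(-5\right)\right)} = \frac{364}{7 \left(-5\right) \frac{1}{5 + 2 \cdot 7 \left(-5\right)} \left(7 + 2 \left(7 \left(-5\right)\right)^{2} + 6 \cdot 7 \left(-5\right)\right)} = \frac{364}{\left(-35\right) \frac{1}{5 + 2 \left(-35\right)} \left(7 + 2 \left(-35\right)^{2} + 6 \left(-35\right)\right)} = \frac{364}{\left(-35\right) \frac{1}{5 - 70} \left(7 + 2 \cdot 1225 - 210\right)} = \frac{364}{\left(-35\right) \frac{1}{-65} \left(7 + 2450 - 210\right)} = \frac{364}{\left(-35\right) \left(- \frac{1}{65}\right) 2247} = \frac{364}{\frac{15729}{13}} = 364 \cdot \frac{13}{15729} = \frac{676}{2247}$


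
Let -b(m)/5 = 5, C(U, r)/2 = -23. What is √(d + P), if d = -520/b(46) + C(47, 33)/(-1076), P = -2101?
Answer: I*√15052225870/2690 ≈ 45.609*I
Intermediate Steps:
C(U, r) = -46 (C(U, r) = 2*(-23) = -46)
b(m) = -25 (b(m) = -5*5 = -25)
d = 56067/2690 (d = -520/(-25) - 46/(-1076) = -520*(-1/25) - 46*(-1/1076) = 104/5 + 23/538 = 56067/2690 ≈ 20.843)
√(d + P) = √(56067/2690 - 2101) = √(-5595623/2690) = I*√15052225870/2690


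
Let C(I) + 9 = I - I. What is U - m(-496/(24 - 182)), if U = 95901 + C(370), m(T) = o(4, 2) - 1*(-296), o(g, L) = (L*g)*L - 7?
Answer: 95587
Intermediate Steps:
o(g, L) = -7 + g*L**2 (o(g, L) = g*L**2 - 7 = -7 + g*L**2)
C(I) = -9 (C(I) = -9 + (I - I) = -9 + 0 = -9)
m(T) = 305 (m(T) = (-7 + 4*2**2) - 1*(-296) = (-7 + 4*4) + 296 = (-7 + 16) + 296 = 9 + 296 = 305)
U = 95892 (U = 95901 - 9 = 95892)
U - m(-496/(24 - 182)) = 95892 - 1*305 = 95892 - 305 = 95587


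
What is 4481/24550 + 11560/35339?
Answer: 442152059/867572450 ≈ 0.50964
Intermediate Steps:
4481/24550 + 11560/35339 = 442152059/867572450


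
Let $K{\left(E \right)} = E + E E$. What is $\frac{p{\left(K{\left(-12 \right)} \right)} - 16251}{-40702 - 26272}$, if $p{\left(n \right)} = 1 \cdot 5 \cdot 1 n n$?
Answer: $- \frac{70869}{66974} \approx -1.0582$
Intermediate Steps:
$K{\left(E \right)} = E + E^{2}$
$p{\left(n \right)} = 5 n^{2}$ ($p{\left(n \right)} = 5 \cdot 1 n n = 5 n n = 5 n^{2}$)
$\frac{p{\left(K{\left(-12 \right)} \right)} - 16251}{-40702 - 26272} = \frac{5 \left(- 12 \left(1 - 12\right)\right)^{2} - 16251}{-40702 - 26272} = \frac{5 \left(\left(-12\right) \left(-11\right)\right)^{2} - 16251}{-66974} = \left(5 \cdot 132^{2} - 16251\right) \left(- \frac{1}{66974}\right) = \left(5 \cdot 17424 - 16251\right) \left(- \frac{1}{66974}\right) = \left(87120 - 16251\right) \left(- \frac{1}{66974}\right) = 70869 \left(- \frac{1}{66974}\right) = - \frac{70869}{66974}$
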